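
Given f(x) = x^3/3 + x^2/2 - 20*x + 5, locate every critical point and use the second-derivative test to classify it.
f'(x) = x^2 + x - 20

Solve f'(x) = 0:
  Factor: x^2 + x - 20 = (x - 4)*(x + 5) = 0.
  ⇒ x = -5, 4

f''(x) = 2*x + 1
Second-derivative test at each critical point:
  f''(-5) = -9 < 0 → local maximum
  f''(4) = 9 > 0 → local minimum

Critical points: x = -5 (local maximum); x = 4 (local minimum)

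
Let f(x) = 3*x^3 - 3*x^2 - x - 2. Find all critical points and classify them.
f'(x) = 9*x^2 - 6*x - 1

Solve f'(x) = 0:
  9*x^2 - 6*x - 1 = 0 has no rational roots; quadratic formula: x = (6 ± √72)/18.
  ⇒ x = 1/3 - sqrt(2)/3 ≈ -0.1381, 1/3 + sqrt(2)/3 ≈ 0.8047

f''(x) = 18*x - 6
Second-derivative test at each critical point:
  f''(-0.1381) = -8.4853 < 0 → local maximum
  f''(0.8047) = 8.4853 > 0 → local minimum

Critical points: x = 1/3 - sqrt(2)/3 ≈ -0.1381 (local maximum); x = 1/3 + sqrt(2)/3 ≈ 0.8047 (local minimum)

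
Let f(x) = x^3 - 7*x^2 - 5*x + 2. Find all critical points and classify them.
f'(x) = 3*x^2 - 14*x - 5

Solve f'(x) = 0:
  Factor: 3*x^2 - 14*x - 5 = (x - 5)*(3*x + 1) = 0.
  ⇒ x = -1/3, 5

f''(x) = 6*x - 14
Second-derivative test at each critical point:
  f''(-1/3) = -16 < 0 → local maximum
  f''(5) = 16 > 0 → local minimum

Critical points: x = -1/3 (local maximum); x = 5 (local minimum)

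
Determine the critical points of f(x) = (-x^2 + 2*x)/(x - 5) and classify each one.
f'(x) = (-x^2 + 10*x - 10)/(x^2 - 10*x + 25)

Solve f'(x) = 0:
  f'(x) = -(x^2 - 10*x + 10)/(x - 5)^2; the denominator is positive wherever f is defined, so f'(x) = 0 ⇔ -x^2 + 10*x - 10 = 0.
  x^2 - 10*x + 10 = 0 has no rational roots; quadratic formula: x = (10 ± √60)/2.
  ⇒ x = 5 - sqrt(15) ≈ 1.1270, sqrt(15) + 5 ≈ 8.8730

f''(x) = -30/(x^3 - 15*x^2 + 75*x - 125)
Second-derivative test at each critical point:
  f''(1.1270) = 0.5164 > 0 → local minimum
  f''(8.8730) = -0.5164 < 0 → local maximum

Critical points: x = 5 - sqrt(15) ≈ 1.1270 (local minimum); x = sqrt(15) + 5 ≈ 8.8730 (local maximum)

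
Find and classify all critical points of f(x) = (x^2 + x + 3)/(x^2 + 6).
f'(x) = (-x^2 + 6*x + 6)/(x^4 + 12*x^2 + 36)

Solve f'(x) = 0:
  f'(x) = -(x^2 - 6*x - 6)/(x^2 + 6)^2; the denominator is positive wherever f is defined, so f'(x) = 0 ⇔ -x^2 + 6*x + 6 = 0.
  x^2 - 6*x - 6 = 0 has no rational roots; quadratic formula: x = (6 ± √60)/2.
  ⇒ x = 3 - sqrt(15) ≈ -0.8730, 3 + sqrt(15) ≈ 6.8730

f''(x) = 2*(x^3 - 9*x^2 - 18*x + 18)/(x^6 + 18*x^4 + 108*x^2 + 216)
Second-derivative test at each critical point:
  f''(-0.8730) = 0.1694 > 0 → local minimum
  f''(6.8730) = -0.0027 < 0 → local maximum

Critical points: x = 3 - sqrt(15) ≈ -0.8730 (local minimum); x = 3 + sqrt(15) ≈ 6.8730 (local maximum)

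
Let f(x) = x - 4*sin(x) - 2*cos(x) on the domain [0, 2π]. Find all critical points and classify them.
f'(x) = 2*sin(x) - 4*cos(x) + 1

Solve f'(x) = 0 on [0, 2π]:
  f'(x) = 0 ⇔ 2*sin(x) - 4*cos(x) = -1. Write the left side as R·cos(x + φ) with R = √((-4)² + (-2)²) = 2*sqrt(5), cos φ = -2*sqrt(5)/5, sin φ = -sqrt(5)/5; then cos(x + φ) = -sqrt(5)/10. Solve for x and keep the solutions lying in [0, 2π].
  ⇒ x = atan((-1 + 2*sqrt(19))/(2 + sqrt(19))) ≈ 0.8816, atan((-2*sqrt(19) - 1)/(2 - sqrt(19))) + pi ≈ 4.4743

f''(x) = 4*sin(x) + 2*cos(x)
Second-derivative test at each critical point:
  f''(0.8816) = 4.3589 > 0 → local minimum
  f''(4.4743) = -4.3589 < 0 → local maximum

Critical points: x = atan((-1 + 2*sqrt(19))/(2 + sqrt(19))) ≈ 0.8816 (local minimum); x = atan((-2*sqrt(19) - 1)/(2 - sqrt(19))) + pi ≈ 4.4743 (local maximum)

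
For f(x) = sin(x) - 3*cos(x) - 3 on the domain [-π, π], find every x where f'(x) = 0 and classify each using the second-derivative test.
f'(x) = 3*sin(x) + cos(x)

Solve f'(x) = 0 on [-π, π]:
  f'(x) = 0 ⇔ cos(x) = -3*sin(x) ⇔ tan(x) = -1/3, i.e. x = arctan(-1/3) + nπ; keep the solutions lying in [-π, π].
  ⇒ x = -atan(1/3) ≈ -0.3218, pi - atan(1/3) ≈ 2.8198

f''(x) = -sin(x) + 3*cos(x)
Second-derivative test at each critical point:
  f''(-0.3218) = 3.1623 > 0 → local minimum
  f''(2.8198) = -3.1623 < 0 → local maximum

Critical points: x = -atan(1/3) ≈ -0.3218 (local minimum); x = pi - atan(1/3) ≈ 2.8198 (local maximum)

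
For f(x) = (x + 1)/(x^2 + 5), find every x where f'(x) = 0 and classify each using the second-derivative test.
f'(x) = (x^2 - 2*x*(x + 1) + 5)/(x^2 + 5)^2

Solve f'(x) = 0:
  f'(x) = -(x^2 + 2*x - 5)/(x^2 + 5)^2; the denominator is positive wherever f is defined, so f'(x) = 0 ⇔ -x^2 - 2*x + 5 = 0.
  x^2 + 2*x - 5 = 0 has no rational roots; quadratic formula: x = (-2 ± √24)/2.
  ⇒ x = -sqrt(6) - 1 ≈ -3.4495, -1 + sqrt(6) ≈ 1.4495

f''(x) = 2*(4*x^2*(x + 1) - (3*x + 1)*(x^2 + 5))/(x^2 + 5)^3
Second-derivative test at each critical point:
  f''(-3.4495) = 0.0172 > 0 → local minimum
  f''(1.4495) = -0.0972 < 0 → local maximum

Critical points: x = -sqrt(6) - 1 ≈ -3.4495 (local minimum); x = -1 + sqrt(6) ≈ 1.4495 (local maximum)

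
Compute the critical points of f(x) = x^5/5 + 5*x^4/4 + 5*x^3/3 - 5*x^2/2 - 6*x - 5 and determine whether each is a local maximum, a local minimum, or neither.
f'(x) = x^4 + 5*x^3 + 5*x^2 - 5*x - 6

Solve f'(x) = 0:
  Factor: x^4 + 5*x^3 + 5*x^2 - 5*x - 6 = (x - 1)*(x + 1)*(x + 2)*(x + 3) = 0.
  ⇒ x = -3, -2, -1, 1

f''(x) = 4*x^3 + 15*x^2 + 10*x - 5
Second-derivative test at each critical point:
  f''(-3) = -8 < 0 → local maximum
  f''(-2) = 3 > 0 → local minimum
  f''(-1) = -4 < 0 → local maximum
  f''(1) = 24 > 0 → local minimum

Critical points: x = -3 (local maximum); x = -2 (local minimum); x = -1 (local maximum); x = 1 (local minimum)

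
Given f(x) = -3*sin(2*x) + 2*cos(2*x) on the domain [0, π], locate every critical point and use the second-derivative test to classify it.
f'(x) = -4*sin(2*x) - 6*cos(2*x)

Solve f'(x) = 0 on [0, π]:
  f'(x) = 0 ⇔ -3*cos(2*x) = 2*sin(2*x) ⇔ tan(2*x) = -3/2, i.e. 2*x = arctan(-3/2) + nπ; keep the solutions lying in [0, π].
  ⇒ x = -atan(3/2)/2 + pi/2 ≈ 1.0794, pi - atan(3/2)/2 ≈ 2.6502

f''(x) = 12*sin(2*x) - 8*cos(2*x)
Second-derivative test at each critical point:
  f''(1.0794) = 14.4222 > 0 → local minimum
  f''(2.6502) = -14.4222 < 0 → local maximum

Critical points: x = -atan(3/2)/2 + pi/2 ≈ 1.0794 (local minimum); x = pi - atan(3/2)/2 ≈ 2.6502 (local maximum)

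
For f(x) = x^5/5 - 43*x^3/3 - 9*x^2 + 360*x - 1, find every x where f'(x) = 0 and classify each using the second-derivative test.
f'(x) = x^4 - 43*x^2 - 18*x + 360

Solve f'(x) = 0:
  Factor: x^4 - 43*x^2 - 18*x + 360 = (x - 6)*(x - 3)*(x + 4)*(x + 5) = 0.
  ⇒ x = -5, -4, 3, 6

f''(x) = 4*x^3 - 86*x - 18
Second-derivative test at each critical point:
  f''(-5) = -88 < 0 → local maximum
  f''(-4) = 70 > 0 → local minimum
  f''(3) = -168 < 0 → local maximum
  f''(6) = 330 > 0 → local minimum

Critical points: x = -5 (local maximum); x = -4 (local minimum); x = 3 (local maximum); x = 6 (local minimum)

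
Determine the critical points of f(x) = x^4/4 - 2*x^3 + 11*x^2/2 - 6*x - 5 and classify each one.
f'(x) = x^3 - 6*x^2 + 11*x - 6

Solve f'(x) = 0:
  Factor: x^3 - 6*x^2 + 11*x - 6 = (x - 3)*(x - 2)*(x - 1) = 0.
  ⇒ x = 1, 2, 3

f''(x) = 3*x^2 - 12*x + 11
Second-derivative test at each critical point:
  f''(1) = 2 > 0 → local minimum
  f''(2) = -1 < 0 → local maximum
  f''(3) = 2 > 0 → local minimum

Critical points: x = 1 (local minimum); x = 2 (local maximum); x = 3 (local minimum)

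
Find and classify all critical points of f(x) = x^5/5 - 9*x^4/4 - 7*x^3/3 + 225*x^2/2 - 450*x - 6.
f'(x) = x^4 - 9*x^3 - 7*x^2 + 225*x - 450

Solve f'(x) = 0:
  Factor: x^4 - 9*x^3 - 7*x^2 + 225*x - 450 = (x - 6)*(x - 5)*(x - 3)*(x + 5) = 0.
  ⇒ x = -5, 3, 5, 6

f''(x) = 4*x^3 - 27*x^2 - 14*x + 225
Second-derivative test at each critical point:
  f''(-5) = -880 < 0 → local maximum
  f''(3) = 48 > 0 → local minimum
  f''(5) = -20 < 0 → local maximum
  f''(6) = 33 > 0 → local minimum

Critical points: x = -5 (local maximum); x = 3 (local minimum); x = 5 (local maximum); x = 6 (local minimum)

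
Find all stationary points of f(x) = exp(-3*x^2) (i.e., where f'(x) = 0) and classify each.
f'(x) = -6*x*exp(-3*x^2)

Solve f'(x) = 0:
  f'(x) = (-6*x)·exp(-3*x^2) and exp(-3*x^2) > 0 for every x, so f'(x) = 0 ⇔ -6*x = 0.
  -6*x = 0.
  ⇒ x = 0

f''(x) = 6*(6*x^2 - 1)*exp(-3*x^2)
Second-derivative test at each critical point:
  f''(0) = -6 < 0 → local maximum

Critical points: x = 0 (local maximum)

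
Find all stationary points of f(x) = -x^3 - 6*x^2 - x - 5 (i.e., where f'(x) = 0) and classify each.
f'(x) = -3*x^2 - 12*x - 1

Solve f'(x) = 0:
  3*x^2 + 12*x + 1 = 0 has no rational roots; quadratic formula: x = (-12 ± √132)/6.
  ⇒ x = -2 - sqrt(33)/3 ≈ -3.9149, -2 + sqrt(33)/3 ≈ -0.0851

f''(x) = -6*x - 12
Second-derivative test at each critical point:
  f''(-3.9149) = 11.4891 > 0 → local minimum
  f''(-0.0851) = -11.4891 < 0 → local maximum

Critical points: x = -2 - sqrt(33)/3 ≈ -3.9149 (local minimum); x = -2 + sqrt(33)/3 ≈ -0.0851 (local maximum)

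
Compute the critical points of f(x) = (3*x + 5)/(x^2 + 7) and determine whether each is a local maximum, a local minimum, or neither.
f'(x) = (-3*x^2 - 10*x + 21)/(x^4 + 14*x^2 + 49)

Solve f'(x) = 0:
  f'(x) = -(3*x^2 + 10*x - 21)/(x^2 + 7)^2; the denominator is positive wherever f is defined, so f'(x) = 0 ⇔ -3*x^2 - 10*x + 21 = 0.
  3*x^2 + 10*x - 21 = 0 has no rational roots; quadratic formula: x = (-10 ± √352)/6.
  ⇒ x = -2*sqrt(22)/3 - 5/3 ≈ -4.7936, -5/3 + 2*sqrt(22)/3 ≈ 1.4603

f''(x) = 2*(4*x^2*(3*x + 5) - (9*x + 5)*(x^2 + 7))/(x^2 + 7)^3
Second-derivative test at each critical point:
  f''(-4.7936) = 0.0209 > 0 → local minimum
  f''(1.4603) = -0.2250 < 0 → local maximum

Critical points: x = -2*sqrt(22)/3 - 5/3 ≈ -4.7936 (local minimum); x = -5/3 + 2*sqrt(22)/3 ≈ 1.4603 (local maximum)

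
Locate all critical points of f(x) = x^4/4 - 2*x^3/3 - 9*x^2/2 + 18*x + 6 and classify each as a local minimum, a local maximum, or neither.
f'(x) = x^3 - 2*x^2 - 9*x + 18

Solve f'(x) = 0:
  Factor: x^3 - 2*x^2 - 9*x + 18 = (x - 3)*(x - 2)*(x + 3) = 0.
  ⇒ x = -3, 2, 3

f''(x) = 3*x^2 - 4*x - 9
Second-derivative test at each critical point:
  f''(-3) = 30 > 0 → local minimum
  f''(2) = -5 < 0 → local maximum
  f''(3) = 6 > 0 → local minimum

Critical points: x = -3 (local minimum); x = 2 (local maximum); x = 3 (local minimum)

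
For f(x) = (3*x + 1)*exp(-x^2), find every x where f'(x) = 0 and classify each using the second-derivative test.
f'(x) = (-2*x*(3*x + 1) + 3)*exp(-x^2)

Solve f'(x) = 0:
  f'(x) = (-6*x^2 - 2*x + 3)·exp(-x^2) and exp(-x^2) > 0 for every x, so f'(x) = 0 ⇔ -6*x^2 - 2*x + 3 = 0.
  6*x^2 + 2*x - 3 = 0 has no rational roots; quadratic formula: x = (-2 ± √76)/12.
  ⇒ x = -sqrt(19)/6 - 1/6 ≈ -0.8931, -1/6 + sqrt(19)/6 ≈ 0.5598

f''(x) = 2*(2*x^2*(3*x + 1) - 9*x - 1)*exp(-x^2)
Second-derivative test at each critical point:
  f''(-0.8931) = 3.9261 > 0 → local minimum
  f''(0.5598) = -6.3724 < 0 → local maximum

Critical points: x = -sqrt(19)/6 - 1/6 ≈ -0.8931 (local minimum); x = -1/6 + sqrt(19)/6 ≈ 0.5598 (local maximum)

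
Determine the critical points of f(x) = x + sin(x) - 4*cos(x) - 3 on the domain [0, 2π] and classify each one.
f'(x) = 4*sin(x) + cos(x) + 1

Solve f'(x) = 0 on [0, 2π]:
  f'(x) = 0 ⇔ 4*sin(x) + cos(x) = -1. Write the left side as R·cos(x + φ) with R = √(1² + (-4)²) = sqrt(17), cos φ = sqrt(17)/17, sin φ = -4*sqrt(17)/17; then cos(x + φ) = -sqrt(17)/17. Solve for x and keep the solutions lying in [0, 2π].
  ⇒ x = pi ≈ 3.1416, -atan(8/15) + 2*pi ≈ 5.7932

f''(x) = -sin(x) + 4*cos(x)
Second-derivative test at each critical point:
  f''(3.1416) = -4 < 0 → local maximum
  f''(5.7932) = 4 > 0 → local minimum

Critical points: x = pi ≈ 3.1416 (local maximum); x = -atan(8/15) + 2*pi ≈ 5.7932 (local minimum)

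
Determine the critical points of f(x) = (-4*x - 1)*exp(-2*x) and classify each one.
f'(x) = 2*(4*x - 1)*exp(-2*x)

Solve f'(x) = 0:
  f'(x) = (8*x - 2)·exp(-2*x) and exp(-2*x) > 0 for every x, so f'(x) = 0 ⇔ 8*x - 2 = 0.
  Factor: 8*x - 2 = 2*(4*x - 1) = 0.
  ⇒ x = 1/4

f''(x) = 4*(3 - 4*x)*exp(-2*x)
Second-derivative test at each critical point:
  f''(1/4) = 4.8522 > 0 → local minimum

Critical points: x = 1/4 (local minimum)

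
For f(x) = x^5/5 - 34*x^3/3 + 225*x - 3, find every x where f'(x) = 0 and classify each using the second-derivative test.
f'(x) = x^4 - 34*x^2 + 225

Solve f'(x) = 0:
  Factor: x^4 - 34*x^2 + 225 = (x - 5)*(x - 3)*(x + 3)*(x + 5) = 0.
  ⇒ x = -5, -3, 3, 5

f''(x) = 4*x*(x^2 - 17)
Second-derivative test at each critical point:
  f''(-5) = -160 < 0 → local maximum
  f''(-3) = 96 > 0 → local minimum
  f''(3) = -96 < 0 → local maximum
  f''(5) = 160 > 0 → local minimum

Critical points: x = -5 (local maximum); x = -3 (local minimum); x = 3 (local maximum); x = 5 (local minimum)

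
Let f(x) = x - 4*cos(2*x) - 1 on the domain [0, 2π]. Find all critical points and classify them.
f'(x) = 8*sin(2*x) + 1

Solve f'(x) = 0 on [0, 2π]:
  f'(x) = 0 ⇔ sin(2*x) = -1/8, i.e. 2*x = arcsin(-1/8) + 2nπ or 2*x = π − arcsin(-1/8) + 2nπ; keep the solutions lying in [0, 2π].
  ⇒ x = asin(1/8)/2 + pi/2 ≈ 1.6335, pi - asin(1/8)/2 ≈ 3.0789, asin(1/8)/2 + 3*pi/2 ≈ 4.7751, -asin(1/8)/2 + 2*pi ≈ 6.2205

f''(x) = 16*cos(2*x)
Second-derivative test at each critical point:
  f''(1.6335) = -15.8745 < 0 → local maximum
  f''(3.0789) = 15.8745 > 0 → local minimum
  f''(4.7751) = -15.8745 < 0 → local maximum
  f''(6.2205) = 15.8745 > 0 → local minimum

Critical points: x = asin(1/8)/2 + pi/2 ≈ 1.6335 (local maximum); x = pi - asin(1/8)/2 ≈ 3.0789 (local minimum); x = asin(1/8)/2 + 3*pi/2 ≈ 4.7751 (local maximum); x = -asin(1/8)/2 + 2*pi ≈ 6.2205 (local minimum)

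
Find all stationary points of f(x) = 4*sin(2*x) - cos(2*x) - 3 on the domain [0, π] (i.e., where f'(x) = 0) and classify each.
f'(x) = 2*sin(2*x) + 8*cos(2*x)

Solve f'(x) = 0 on [0, π]:
  f'(x) = 0 ⇔ 4*cos(2*x) = -sin(2*x) ⇔ tan(2*x) = -4, i.e. 2*x = arctan(-4) + nπ; keep the solutions lying in [0, π].
  ⇒ x = -atan(4)/2 + pi/2 ≈ 0.9079, pi - atan(4)/2 ≈ 2.4787

f''(x) = -16*sin(2*x) + 4*cos(2*x)
Second-derivative test at each critical point:
  f''(0.9079) = -16.4924 < 0 → local maximum
  f''(2.4787) = 16.4924 > 0 → local minimum

Critical points: x = -atan(4)/2 + pi/2 ≈ 0.9079 (local maximum); x = pi - atan(4)/2 ≈ 2.4787 (local minimum)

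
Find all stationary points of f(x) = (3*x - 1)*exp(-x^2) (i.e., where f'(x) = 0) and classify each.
f'(x) = (-2*x*(3*x - 1) + 3)*exp(-x^2)

Solve f'(x) = 0:
  f'(x) = (-6*x^2 + 2*x + 3)·exp(-x^2) and exp(-x^2) > 0 for every x, so f'(x) = 0 ⇔ -6*x^2 + 2*x + 3 = 0.
  6*x^2 - 2*x - 3 = 0 has no rational roots; quadratic formula: x = (2 ± √76)/12.
  ⇒ x = 1/6 - sqrt(19)/6 ≈ -0.5598, 1/6 + sqrt(19)/6 ≈ 0.8931

f''(x) = 2*(2*x^2*(3*x - 1) - 9*x + 1)*exp(-x^2)
Second-derivative test at each critical point:
  f''(-0.5598) = 6.3724 > 0 → local minimum
  f''(0.8931) = -3.9261 < 0 → local maximum

Critical points: x = 1/6 - sqrt(19)/6 ≈ -0.5598 (local minimum); x = 1/6 + sqrt(19)/6 ≈ 0.8931 (local maximum)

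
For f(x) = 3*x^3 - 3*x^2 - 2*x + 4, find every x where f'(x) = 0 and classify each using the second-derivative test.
f'(x) = 9*x^2 - 6*x - 2

Solve f'(x) = 0:
  9*x^2 - 6*x - 2 = 0 has no rational roots; quadratic formula: x = (6 ± √108)/18.
  ⇒ x = 1/3 - sqrt(3)/3 ≈ -0.2440, 1/3 + sqrt(3)/3 ≈ 0.9107

f''(x) = 18*x - 6
Second-derivative test at each critical point:
  f''(-0.2440) = -10.3923 < 0 → local maximum
  f''(0.9107) = 10.3923 > 0 → local minimum

Critical points: x = 1/3 - sqrt(3)/3 ≈ -0.2440 (local maximum); x = 1/3 + sqrt(3)/3 ≈ 0.9107 (local minimum)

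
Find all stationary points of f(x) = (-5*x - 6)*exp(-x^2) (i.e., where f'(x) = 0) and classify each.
f'(x) = (2*x*(5*x + 6) - 5)*exp(-x^2)

Solve f'(x) = 0:
  f'(x) = (10*x^2 + 12*x - 5)·exp(-x^2) and exp(-x^2) > 0 for every x, so f'(x) = 0 ⇔ 10*x^2 + 12*x - 5 = 0.
  10*x^2 + 12*x - 5 = 0 has no rational roots; quadratic formula: x = (-12 ± √344)/20.
  ⇒ x = -sqrt(86)/10 - 3/5 ≈ -1.5274, -3/5 + sqrt(86)/10 ≈ 0.3274

f''(x) = 2*(-10*x^3 - 12*x^2 + 15*x + 6)*exp(-x^2)
Second-derivative test at each critical point:
  f''(-1.5274) = -1.7995 < 0 → local maximum
  f''(0.3274) = 16.6624 > 0 → local minimum

Critical points: x = -sqrt(86)/10 - 3/5 ≈ -1.5274 (local maximum); x = -3/5 + sqrt(86)/10 ≈ 0.3274 (local minimum)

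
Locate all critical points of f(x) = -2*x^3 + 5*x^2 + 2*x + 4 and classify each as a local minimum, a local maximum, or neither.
f'(x) = -6*x^2 + 10*x + 2

Solve f'(x) = 0:
  Factor: -6*x^2 + 10*x + 2 = -2*(3*x^2 - 5*x - 1); 3*x^2 - 5*x - 1 = 0 has no rational roots; quadratic formula: x = (5 ± √37)/6.
  ⇒ x = 5/6 - sqrt(37)/6 ≈ -0.1805, 5/6 + sqrt(37)/6 ≈ 1.8471

f''(x) = 10 - 12*x
Second-derivative test at each critical point:
  f''(-0.1805) = 12.1655 > 0 → local minimum
  f''(1.8471) = -12.1655 < 0 → local maximum

Critical points: x = 5/6 - sqrt(37)/6 ≈ -0.1805 (local minimum); x = 5/6 + sqrt(37)/6 ≈ 1.8471 (local maximum)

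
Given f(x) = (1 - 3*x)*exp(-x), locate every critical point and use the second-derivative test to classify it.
f'(x) = (3*x - 4)*exp(-x)

Solve f'(x) = 0:
  f'(x) = (3*x - 4)·exp(-x) and exp(-x) > 0 for every x, so f'(x) = 0 ⇔ 3*x - 4 = 0.
  3*x - 4 = 0.
  ⇒ x = 4/3

f''(x) = (7 - 3*x)*exp(-x)
Second-derivative test at each critical point:
  f''(4/3) = 0.7908 > 0 → local minimum

Critical points: x = 4/3 (local minimum)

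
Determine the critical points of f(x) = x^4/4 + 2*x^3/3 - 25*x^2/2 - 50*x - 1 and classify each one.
f'(x) = x^3 + 2*x^2 - 25*x - 50

Solve f'(x) = 0:
  Factor: x^3 + 2*x^2 - 25*x - 50 = (x - 5)*(x + 2)*(x + 5) = 0.
  ⇒ x = -5, -2, 5

f''(x) = 3*x^2 + 4*x - 25
Second-derivative test at each critical point:
  f''(-5) = 30 > 0 → local minimum
  f''(-2) = -21 < 0 → local maximum
  f''(5) = 70 > 0 → local minimum

Critical points: x = -5 (local minimum); x = -2 (local maximum); x = 5 (local minimum)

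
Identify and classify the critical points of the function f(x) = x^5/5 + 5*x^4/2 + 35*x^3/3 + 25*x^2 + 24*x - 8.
f'(x) = x^4 + 10*x^3 + 35*x^2 + 50*x + 24

Solve f'(x) = 0:
  Factor: x^4 + 10*x^3 + 35*x^2 + 50*x + 24 = (x + 1)*(x + 2)*(x + 3)*(x + 4) = 0.
  ⇒ x = -4, -3, -2, -1

f''(x) = 4*x^3 + 30*x^2 + 70*x + 50
Second-derivative test at each critical point:
  f''(-4) = -6 < 0 → local maximum
  f''(-3) = 2 > 0 → local minimum
  f''(-2) = -2 < 0 → local maximum
  f''(-1) = 6 > 0 → local minimum

Critical points: x = -4 (local maximum); x = -3 (local minimum); x = -2 (local maximum); x = -1 (local minimum)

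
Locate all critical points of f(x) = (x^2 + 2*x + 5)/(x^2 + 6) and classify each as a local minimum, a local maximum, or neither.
f'(x) = 2*(-x^2 + x + 6)/(x^4 + 12*x^2 + 36)

Solve f'(x) = 0:
  f'(x) = -2*(x - 3)*(x + 2)/(x^2 + 6)^2; the denominator is positive wherever f is defined, so f'(x) = 0 ⇔ -2*x^2 + 2*x + 12 = 0.
  Factor: -2*x^2 + 2*x + 12 = -2*(x - 3)*(x + 2) = 0.
  ⇒ x = -2, 3

f''(x) = 2*(2*x^3 - 3*x^2 - 36*x + 6)/(x^6 + 18*x^4 + 108*x^2 + 216)
Second-derivative test at each critical point:
  f''(-2) = 1/10 > 0 → local minimum
  f''(3) = -2/45 < 0 → local maximum

Critical points: x = -2 (local minimum); x = 3 (local maximum)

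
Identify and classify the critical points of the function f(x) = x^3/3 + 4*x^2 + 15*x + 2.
f'(x) = x^2 + 8*x + 15

Solve f'(x) = 0:
  Factor: x^2 + 8*x + 15 = (x + 3)*(x + 5) = 0.
  ⇒ x = -5, -3

f''(x) = 2*x + 8
Second-derivative test at each critical point:
  f''(-5) = -2 < 0 → local maximum
  f''(-3) = 2 > 0 → local minimum

Critical points: x = -5 (local maximum); x = -3 (local minimum)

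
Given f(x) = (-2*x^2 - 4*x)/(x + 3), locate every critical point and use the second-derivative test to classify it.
f'(x) = 2*(-x^2 - 6*x - 6)/(x^2 + 6*x + 9)

Solve f'(x) = 0:
  f'(x) = -2*(x^2 + 6*x + 6)/(x + 3)^2; the denominator is positive wherever f is defined, so f'(x) = 0 ⇔ -2*x^2 - 12*x - 12 = 0.
  Factor: -2*x^2 - 12*x - 12 = -2*(x^2 + 6*x + 6); x^2 + 6*x + 6 = 0 has no rational roots; quadratic formula: x = (-6 ± √12)/2.
  ⇒ x = -3 - sqrt(3) ≈ -4.7321, -3 + sqrt(3) ≈ -1.2679

f''(x) = -12/(x^3 + 9*x^2 + 27*x + 27)
Second-derivative test at each critical point:
  f''(-4.7321) = 2.3094 > 0 → local minimum
  f''(-1.2679) = -2.3094 < 0 → local maximum

Critical points: x = -3 - sqrt(3) ≈ -4.7321 (local minimum); x = -3 + sqrt(3) ≈ -1.2679 (local maximum)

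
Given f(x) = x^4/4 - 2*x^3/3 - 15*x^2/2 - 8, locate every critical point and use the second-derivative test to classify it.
f'(x) = x*(x^2 - 2*x - 15)

Solve f'(x) = 0:
  Factor: x^3 - 2*x^2 - 15*x = x*(x - 5)*(x + 3) = 0.
  ⇒ x = -3, 0, 5

f''(x) = 3*x^2 - 4*x - 15
Second-derivative test at each critical point:
  f''(-3) = 24 > 0 → local minimum
  f''(0) = -15 < 0 → local maximum
  f''(5) = 40 > 0 → local minimum

Critical points: x = -3 (local minimum); x = 0 (local maximum); x = 5 (local minimum)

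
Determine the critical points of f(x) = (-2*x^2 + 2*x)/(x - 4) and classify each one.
f'(x) = 2*(-x^2 + 8*x - 4)/(x^2 - 8*x + 16)

Solve f'(x) = 0:
  f'(x) = -2*(x^2 - 8*x + 4)/(x - 4)^2; the denominator is positive wherever f is defined, so f'(x) = 0 ⇔ -2*x^2 + 16*x - 8 = 0.
  Factor: -2*x^2 + 16*x - 8 = -2*(x^2 - 8*x + 4); x^2 - 8*x + 4 = 0 has no rational roots; quadratic formula: x = (8 ± √48)/2.
  ⇒ x = 4 - 2*sqrt(3) ≈ 0.5359, 2*sqrt(3) + 4 ≈ 7.4641

f''(x) = -48/(x^3 - 12*x^2 + 48*x - 64)
Second-derivative test at each critical point:
  f''(0.5359) = 1.1547 > 0 → local minimum
  f''(7.4641) = -1.1547 < 0 → local maximum

Critical points: x = 4 - 2*sqrt(3) ≈ 0.5359 (local minimum); x = 2*sqrt(3) + 4 ≈ 7.4641 (local maximum)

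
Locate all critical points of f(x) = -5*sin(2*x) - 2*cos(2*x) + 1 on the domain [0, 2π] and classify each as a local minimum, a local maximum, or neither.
f'(x) = 4*sin(2*x) - 10*cos(2*x)

Solve f'(x) = 0 on [0, 2π]:
  f'(x) = 0 ⇔ -5*cos(2*x) = -2*sin(2*x) ⇔ tan(2*x) = 5/2, i.e. 2*x = arctan(5/2) + nπ; keep the solutions lying in [0, 2π].
  ⇒ x = atan(5/2)/2 ≈ 0.5951, atan(5/2)/2 + pi/2 ≈ 2.1659, atan(5/2)/2 + pi ≈ 3.7367, atan(5/2)/2 + 3*pi/2 ≈ 5.3075

f''(x) = 20*sin(2*x) + 8*cos(2*x)
Second-derivative test at each critical point:
  f''(0.5951) = 21.5407 > 0 → local minimum
  f''(2.1659) = -21.5407 < 0 → local maximum
  f''(3.7367) = 21.5407 > 0 → local minimum
  f''(5.3075) = -21.5407 < 0 → local maximum

Critical points: x = atan(5/2)/2 ≈ 0.5951 (local minimum); x = atan(5/2)/2 + pi/2 ≈ 2.1659 (local maximum); x = atan(5/2)/2 + pi ≈ 3.7367 (local minimum); x = atan(5/2)/2 + 3*pi/2 ≈ 5.3075 (local maximum)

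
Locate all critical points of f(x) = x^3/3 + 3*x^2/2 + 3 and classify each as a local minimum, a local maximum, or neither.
f'(x) = x*(x + 3)

Solve f'(x) = 0:
  Factor: x^2 + 3*x = x*(x + 3) = 0.
  ⇒ x = -3, 0

f''(x) = 2*x + 3
Second-derivative test at each critical point:
  f''(-3) = -3 < 0 → local maximum
  f''(0) = 3 > 0 → local minimum

Critical points: x = -3 (local maximum); x = 0 (local minimum)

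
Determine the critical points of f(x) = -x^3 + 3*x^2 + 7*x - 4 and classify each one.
f'(x) = -3*x^2 + 6*x + 7

Solve f'(x) = 0:
  3*x^2 - 6*x - 7 = 0 has no rational roots; quadratic formula: x = (6 ± √120)/6.
  ⇒ x = 1 - sqrt(30)/3 ≈ -0.8257, 1 + sqrt(30)/3 ≈ 2.8257

f''(x) = 6 - 6*x
Second-derivative test at each critical point:
  f''(-0.8257) = 10.9545 > 0 → local minimum
  f''(2.8257) = -10.9545 < 0 → local maximum

Critical points: x = 1 - sqrt(30)/3 ≈ -0.8257 (local minimum); x = 1 + sqrt(30)/3 ≈ 2.8257 (local maximum)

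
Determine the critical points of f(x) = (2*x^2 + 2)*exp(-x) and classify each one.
f'(x) = 2*(-x^2 + 2*x - 1)*exp(-x)

Solve f'(x) = 0:
  f'(x) = (-2*x^2 + 4*x - 2)·exp(-x) and exp(-x) > 0 for every x, so f'(x) = 0 ⇔ -2*x^2 + 4*x - 2 = 0.
  Factor: -2*x^2 + 4*x - 2 = -2*(x - 1)^2 = 0.
  ⇒ x = 1

f''(x) = 2*(x^2 - 4*x + 3)*exp(-x)
Second-derivative test at each critical point:
  f''(1) = 0, so the second-derivative test is inconclusive; use the first-derivative test: f'(3/4) = -0.0590, f'(5/4) = -0.0358 — f' is negative on both sides (no sign change) → neither a local maximum nor a local minimum

Critical points: x = 1 (neither)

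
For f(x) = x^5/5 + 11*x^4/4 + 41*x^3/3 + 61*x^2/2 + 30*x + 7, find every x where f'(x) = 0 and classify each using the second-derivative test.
f'(x) = x^4 + 11*x^3 + 41*x^2 + 61*x + 30

Solve f'(x) = 0:
  Factor: x^4 + 11*x^3 + 41*x^2 + 61*x + 30 = (x + 1)*(x + 2)*(x + 3)*(x + 5) = 0.
  ⇒ x = -5, -3, -2, -1

f''(x) = 4*x^3 + 33*x^2 + 82*x + 61
Second-derivative test at each critical point:
  f''(-5) = -24 < 0 → local maximum
  f''(-3) = 4 > 0 → local minimum
  f''(-2) = -3 < 0 → local maximum
  f''(-1) = 8 > 0 → local minimum

Critical points: x = -5 (local maximum); x = -3 (local minimum); x = -2 (local maximum); x = -1 (local minimum)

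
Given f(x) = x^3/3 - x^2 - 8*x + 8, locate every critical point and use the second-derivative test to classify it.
f'(x) = x^2 - 2*x - 8

Solve f'(x) = 0:
  Factor: x^2 - 2*x - 8 = (x - 4)*(x + 2) = 0.
  ⇒ x = -2, 4

f''(x) = 2*x - 2
Second-derivative test at each critical point:
  f''(-2) = -6 < 0 → local maximum
  f''(4) = 6 > 0 → local minimum

Critical points: x = -2 (local maximum); x = 4 (local minimum)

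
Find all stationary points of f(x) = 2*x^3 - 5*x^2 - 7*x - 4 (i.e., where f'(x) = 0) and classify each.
f'(x) = 6*x^2 - 10*x - 7

Solve f'(x) = 0:
  6*x^2 - 10*x - 7 = 0 has no rational roots; quadratic formula: x = (10 ± √268)/12.
  ⇒ x = 5/6 - sqrt(67)/6 ≈ -0.5309, 5/6 + sqrt(67)/6 ≈ 2.1976

f''(x) = 12*x - 10
Second-derivative test at each critical point:
  f''(-0.5309) = -16.3707 < 0 → local maximum
  f''(2.1976) = 16.3707 > 0 → local minimum

Critical points: x = 5/6 - sqrt(67)/6 ≈ -0.5309 (local maximum); x = 5/6 + sqrt(67)/6 ≈ 2.1976 (local minimum)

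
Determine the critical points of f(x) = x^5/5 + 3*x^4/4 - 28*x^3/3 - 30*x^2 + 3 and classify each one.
f'(x) = x*(x^3 + 3*x^2 - 28*x - 60)

Solve f'(x) = 0:
  Factor: x^4 + 3*x^3 - 28*x^2 - 60*x = x*(x - 5)*(x + 2)*(x + 6) = 0.
  ⇒ x = -6, -2, 0, 5

f''(x) = 4*x^3 + 9*x^2 - 56*x - 60
Second-derivative test at each critical point:
  f''(-6) = -264 < 0 → local maximum
  f''(-2) = 56 > 0 → local minimum
  f''(0) = -60 < 0 → local maximum
  f''(5) = 385 > 0 → local minimum

Critical points: x = -6 (local maximum); x = -2 (local minimum); x = 0 (local maximum); x = 5 (local minimum)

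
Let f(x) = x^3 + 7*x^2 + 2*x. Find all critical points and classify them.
f'(x) = 3*x^2 + 14*x + 2

Solve f'(x) = 0:
  3*x^2 + 14*x + 2 = 0 has no rational roots; quadratic formula: x = (-14 ± √172)/6.
  ⇒ x = -7/3 - sqrt(43)/3 ≈ -4.5191, -7/3 + sqrt(43)/3 ≈ -0.1475

f''(x) = 6*x + 14
Second-derivative test at each critical point:
  f''(-4.5191) = -13.1149 < 0 → local maximum
  f''(-0.1475) = 13.1149 > 0 → local minimum

Critical points: x = -7/3 - sqrt(43)/3 ≈ -4.5191 (local maximum); x = -7/3 + sqrt(43)/3 ≈ -0.1475 (local minimum)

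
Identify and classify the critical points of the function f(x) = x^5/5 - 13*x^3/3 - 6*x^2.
f'(x) = x*(x^3 - 13*x - 12)

Solve f'(x) = 0:
  Factor: x^4 - 13*x^2 - 12*x = x*(x - 4)*(x + 1)*(x + 3) = 0.
  ⇒ x = -3, -1, 0, 4

f''(x) = 4*x^3 - 26*x - 12
Second-derivative test at each critical point:
  f''(-3) = -42 < 0 → local maximum
  f''(-1) = 10 > 0 → local minimum
  f''(0) = -12 < 0 → local maximum
  f''(4) = 140 > 0 → local minimum

Critical points: x = -3 (local maximum); x = -1 (local minimum); x = 0 (local maximum); x = 4 (local minimum)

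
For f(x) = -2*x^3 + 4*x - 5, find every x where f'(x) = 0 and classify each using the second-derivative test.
f'(x) = 4 - 6*x^2

Solve f'(x) = 0:
  Factor: 4 - 6*x^2 = -2*(3*x^2 - 2); 3*x^2 - 2 = 0 has no rational roots; quadratic formula: x = (0 ± √24)/6.
  ⇒ x = -sqrt(6)/3 ≈ -0.8165, sqrt(6)/3 ≈ 0.8165

f''(x) = -12*x
Second-derivative test at each critical point:
  f''(-0.8165) = 9.7980 > 0 → local minimum
  f''(0.8165) = -9.7980 < 0 → local maximum

Critical points: x = -sqrt(6)/3 ≈ -0.8165 (local minimum); x = sqrt(6)/3 ≈ 0.8165 (local maximum)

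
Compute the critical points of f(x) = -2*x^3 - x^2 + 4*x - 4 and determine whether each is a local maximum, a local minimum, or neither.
f'(x) = -6*x^2 - 2*x + 4

Solve f'(x) = 0:
  Factor: -6*x^2 - 2*x + 4 = -2*(x + 1)*(3*x - 2) = 0.
  ⇒ x = -1, 2/3

f''(x) = -12*x - 2
Second-derivative test at each critical point:
  f''(-1) = 10 > 0 → local minimum
  f''(2/3) = -10 < 0 → local maximum

Critical points: x = -1 (local minimum); x = 2/3 (local maximum)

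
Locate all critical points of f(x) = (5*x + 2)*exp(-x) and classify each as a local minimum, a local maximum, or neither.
f'(x) = (3 - 5*x)*exp(-x)

Solve f'(x) = 0:
  f'(x) = (3 - 5*x)·exp(-x) and exp(-x) > 0 for every x, so f'(x) = 0 ⇔ 3 - 5*x = 0.
  3 - 5*x = 0.
  ⇒ x = 3/5

f''(x) = (5*x - 8)*exp(-x)
Second-derivative test at each critical point:
  f''(3/5) = -2.7441 < 0 → local maximum

Critical points: x = 3/5 (local maximum)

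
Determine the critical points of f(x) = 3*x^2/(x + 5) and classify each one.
f'(x) = 3*x*(x + 10)/(x^2 + 10*x + 25)

Solve f'(x) = 0:
  f'(x) = 3*x*(x + 10)/(x + 5)^2; the denominator is positive wherever f is defined, so f'(x) = 0 ⇔ 3*x^2 + 30*x = 0.
  Factor: 3*x^2 + 30*x = 3*x*(x + 10) = 0.
  ⇒ x = -10, 0

f''(x) = 150/(x^3 + 15*x^2 + 75*x + 125)
Second-derivative test at each critical point:
  f''(-10) = -6/5 < 0 → local maximum
  f''(0) = 6/5 > 0 → local minimum

Critical points: x = -10 (local maximum); x = 0 (local minimum)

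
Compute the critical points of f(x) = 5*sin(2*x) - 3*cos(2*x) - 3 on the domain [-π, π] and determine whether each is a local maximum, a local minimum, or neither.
f'(x) = 6*sin(2*x) + 10*cos(2*x)

Solve f'(x) = 0 on [-π, π]:
  f'(x) = 0 ⇔ 5*cos(2*x) = -3*sin(2*x) ⇔ tan(2*x) = -5/3, i.e. 2*x = arctan(-5/3) + nπ; keep the solutions lying in [-π, π].
  ⇒ x = -pi/2 - atan(5/3)/2 ≈ -2.0860, -atan(5/3)/2 ≈ -0.5152, -atan(5/3)/2 + pi/2 ≈ 1.0556, pi - atan(5/3)/2 ≈ 2.6264

f''(x) = -20*sin(2*x) + 12*cos(2*x)
Second-derivative test at each critical point:
  f''(-2.0860) = -23.3238 < 0 → local maximum
  f''(-0.5152) = 23.3238 > 0 → local minimum
  f''(1.0556) = -23.3238 < 0 → local maximum
  f''(2.6264) = 23.3238 > 0 → local minimum

Critical points: x = -pi/2 - atan(5/3)/2 ≈ -2.0860 (local maximum); x = -atan(5/3)/2 ≈ -0.5152 (local minimum); x = -atan(5/3)/2 + pi/2 ≈ 1.0556 (local maximum); x = pi - atan(5/3)/2 ≈ 2.6264 (local minimum)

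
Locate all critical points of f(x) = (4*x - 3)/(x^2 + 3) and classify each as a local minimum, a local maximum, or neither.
f'(x) = 2*(-2*x^2 + 3*x + 6)/(x^4 + 6*x^2 + 9)

Solve f'(x) = 0:
  f'(x) = -2*(2*x^2 - 3*x - 6)/(x^2 + 3)^2; the denominator is positive wherever f is defined, so f'(x) = 0 ⇔ -4*x^2 + 6*x + 12 = 0.
  Factor: -4*x^2 + 6*x + 12 = -2*(2*x^2 - 3*x - 6); 2*x^2 - 3*x - 6 = 0 has no rational roots; quadratic formula: x = (3 ± √57)/4.
  ⇒ x = 3/4 - sqrt(57)/4 ≈ -1.1375, 3/4 + sqrt(57)/4 ≈ 2.6375

f''(x) = 2*(4*x^2*(4*x - 3) + 3*(1 - 4*x)*(x^2 + 3))/(x^2 + 3)^3
Second-derivative test at each critical point:
  f''(-1.1375) = 0.8190 > 0 → local minimum
  f''(2.6375) = -0.1523 < 0 → local maximum

Critical points: x = 3/4 - sqrt(57)/4 ≈ -1.1375 (local minimum); x = 3/4 + sqrt(57)/4 ≈ 2.6375 (local maximum)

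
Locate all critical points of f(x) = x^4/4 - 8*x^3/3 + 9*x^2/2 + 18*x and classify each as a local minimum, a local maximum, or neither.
f'(x) = x^3 - 8*x^2 + 9*x + 18

Solve f'(x) = 0:
  Factor: x^3 - 8*x^2 + 9*x + 18 = (x - 6)*(x - 3)*(x + 1) = 0.
  ⇒ x = -1, 3, 6

f''(x) = 3*x^2 - 16*x + 9
Second-derivative test at each critical point:
  f''(-1) = 28 > 0 → local minimum
  f''(3) = -12 < 0 → local maximum
  f''(6) = 21 > 0 → local minimum

Critical points: x = -1 (local minimum); x = 3 (local maximum); x = 6 (local minimum)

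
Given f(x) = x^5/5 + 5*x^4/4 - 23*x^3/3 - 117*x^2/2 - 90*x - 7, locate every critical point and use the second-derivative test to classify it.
f'(x) = x^4 + 5*x^3 - 23*x^2 - 117*x - 90

Solve f'(x) = 0:
  Factor: x^4 + 5*x^3 - 23*x^2 - 117*x - 90 = (x - 5)*(x + 1)*(x + 3)*(x + 6) = 0.
  ⇒ x = -6, -3, -1, 5

f''(x) = 4*x^3 + 15*x^2 - 46*x - 117
Second-derivative test at each critical point:
  f''(-6) = -165 < 0 → local maximum
  f''(-3) = 48 > 0 → local minimum
  f''(-1) = -60 < 0 → local maximum
  f''(5) = 528 > 0 → local minimum

Critical points: x = -6 (local maximum); x = -3 (local minimum); x = -1 (local maximum); x = 5 (local minimum)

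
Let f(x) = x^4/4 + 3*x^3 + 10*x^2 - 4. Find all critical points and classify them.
f'(x) = x*(x^2 + 9*x + 20)

Solve f'(x) = 0:
  Factor: x^3 + 9*x^2 + 20*x = x*(x + 4)*(x + 5) = 0.
  ⇒ x = -5, -4, 0

f''(x) = 3*x^2 + 18*x + 20
Second-derivative test at each critical point:
  f''(-5) = 5 > 0 → local minimum
  f''(-4) = -4 < 0 → local maximum
  f''(0) = 20 > 0 → local minimum

Critical points: x = -5 (local minimum); x = -4 (local maximum); x = 0 (local minimum)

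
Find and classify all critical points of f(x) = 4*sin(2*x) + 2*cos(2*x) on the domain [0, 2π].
f'(x) = -4*sin(2*x) + 8*cos(2*x)

Solve f'(x) = 0 on [0, 2π]:
  f'(x) = 0 ⇔ 4*cos(2*x) = 2*sin(2*x) ⇔ tan(2*x) = 2, i.e. 2*x = arctan(2) + nπ; keep the solutions lying in [0, 2π].
  ⇒ x = atan(2)/2 ≈ 0.5536, atan(2)/2 + pi/2 ≈ 2.1244, atan(2)/2 + pi ≈ 3.6952, atan(2)/2 + 3*pi/2 ≈ 5.2660

f''(x) = -16*sin(2*x) - 8*cos(2*x)
Second-derivative test at each critical point:
  f''(0.5536) = -17.8885 < 0 → local maximum
  f''(2.1244) = 17.8885 > 0 → local minimum
  f''(3.6952) = -17.8885 < 0 → local maximum
  f''(5.2660) = 17.8885 > 0 → local minimum

Critical points: x = atan(2)/2 ≈ 0.5536 (local maximum); x = atan(2)/2 + pi/2 ≈ 2.1244 (local minimum); x = atan(2)/2 + pi ≈ 3.6952 (local maximum); x = atan(2)/2 + 3*pi/2 ≈ 5.2660 (local minimum)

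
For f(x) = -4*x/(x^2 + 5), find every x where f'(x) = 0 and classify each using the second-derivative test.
f'(x) = 4*(x^2 - 5)/(x^2 + 5)^2

Solve f'(x) = 0:
  f'(x) = 4*(x^2 - 5)/(x^2 + 5)^2; the denominator is positive wherever f is defined, so f'(x) = 0 ⇔ 4*x^2 - 20 = 0.
  Factor: 4*x^2 - 20 = 4*(x^2 - 5); x^2 - 5 = 0 has no rational roots; quadratic formula: x = (0 ± √20)/2.
  ⇒ x = -sqrt(5) ≈ -2.2361, sqrt(5) ≈ 2.2361

f''(x) = 8*x*(15 - x^2)/(x^2 + 5)^3
Second-derivative test at each critical point:
  f''(-2.2361) = -0.1789 < 0 → local maximum
  f''(2.2361) = 0.1789 > 0 → local minimum

Critical points: x = -sqrt(5) ≈ -2.2361 (local maximum); x = sqrt(5) ≈ 2.2361 (local minimum)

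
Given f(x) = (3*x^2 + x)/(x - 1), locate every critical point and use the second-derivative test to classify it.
f'(x) = (3*x^2 - 6*x - 1)/(x^2 - 2*x + 1)

Solve f'(x) = 0:
  f'(x) = (3*x^2 - 6*x - 1)/(x - 1)^2; the denominator is positive wherever f is defined, so f'(x) = 0 ⇔ 3*x^2 - 6*x - 1 = 0.
  3*x^2 - 6*x - 1 = 0 has no rational roots; quadratic formula: x = (6 ± √48)/6.
  ⇒ x = 1 - 2*sqrt(3)/3 ≈ -0.1547, 1 + 2*sqrt(3)/3 ≈ 2.1547

f''(x) = 8/(x^3 - 3*x^2 + 3*x - 1)
Second-derivative test at each critical point:
  f''(-0.1547) = -5.1962 < 0 → local maximum
  f''(2.1547) = 5.1962 > 0 → local minimum

Critical points: x = 1 - 2*sqrt(3)/3 ≈ -0.1547 (local maximum); x = 1 + 2*sqrt(3)/3 ≈ 2.1547 (local minimum)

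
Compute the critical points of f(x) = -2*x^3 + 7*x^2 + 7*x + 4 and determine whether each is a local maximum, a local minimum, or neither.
f'(x) = -6*x^2 + 14*x + 7

Solve f'(x) = 0:
  6*x^2 - 14*x - 7 = 0 has no rational roots; quadratic formula: x = (14 ± √364)/12.
  ⇒ x = 7/6 - sqrt(91)/6 ≈ -0.4232, 7/6 + sqrt(91)/6 ≈ 2.7566

f''(x) = 14 - 12*x
Second-derivative test at each critical point:
  f''(-0.4232) = 19.0788 > 0 → local minimum
  f''(2.7566) = -19.0788 < 0 → local maximum

Critical points: x = 7/6 - sqrt(91)/6 ≈ -0.4232 (local minimum); x = 7/6 + sqrt(91)/6 ≈ 2.7566 (local maximum)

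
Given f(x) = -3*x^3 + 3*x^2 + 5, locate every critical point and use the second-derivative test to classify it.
f'(x) = 3*x*(2 - 3*x)

Solve f'(x) = 0:
  Factor: -9*x^2 + 6*x = -3*x*(3*x - 2) = 0.
  ⇒ x = 0, 2/3

f''(x) = 6 - 18*x
Second-derivative test at each critical point:
  f''(0) = 6 > 0 → local minimum
  f''(2/3) = -6 < 0 → local maximum

Critical points: x = 0 (local minimum); x = 2/3 (local maximum)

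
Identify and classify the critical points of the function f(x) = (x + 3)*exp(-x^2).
f'(x) = (-2*x*(x + 3) + 1)*exp(-x^2)

Solve f'(x) = 0:
  f'(x) = (-2*x^2 - 6*x + 1)·exp(-x^2) and exp(-x^2) > 0 for every x, so f'(x) = 0 ⇔ -2*x^2 - 6*x + 1 = 0.
  2*x^2 + 6*x - 1 = 0 has no rational roots; quadratic formula: x = (-6 ± √44)/4.
  ⇒ x = -sqrt(11)/2 - 3/2 ≈ -3.1583, -3/2 + sqrt(11)/2 ≈ 0.1583

f''(x) = 2*(2*x^2*(x + 3) - 3*x - 3)*exp(-x^2)
Second-derivative test at each critical point:
  f''(-3.1583) = 3.088e-04 > 0 → local minimum
  f''(0.1583) = -6.4691 < 0 → local maximum

Critical points: x = -sqrt(11)/2 - 3/2 ≈ -3.1583 (local minimum); x = -3/2 + sqrt(11)/2 ≈ 0.1583 (local maximum)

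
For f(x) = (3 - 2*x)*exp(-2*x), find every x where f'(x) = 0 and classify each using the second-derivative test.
f'(x) = 4*(x - 2)*exp(-2*x)

Solve f'(x) = 0:
  f'(x) = (4*x - 8)·exp(-2*x) and exp(-2*x) > 0 for every x, so f'(x) = 0 ⇔ 4*x - 8 = 0.
  Factor: 4*x - 8 = 4*(x - 2) = 0.
  ⇒ x = 2

f''(x) = 4*(5 - 2*x)*exp(-2*x)
Second-derivative test at each critical point:
  f''(2) = 0.0733 > 0 → local minimum

Critical points: x = 2 (local minimum)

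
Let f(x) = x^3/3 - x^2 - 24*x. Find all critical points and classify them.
f'(x) = x^2 - 2*x - 24

Solve f'(x) = 0:
  Factor: x^2 - 2*x - 24 = (x - 6)*(x + 4) = 0.
  ⇒ x = -4, 6

f''(x) = 2*x - 2
Second-derivative test at each critical point:
  f''(-4) = -10 < 0 → local maximum
  f''(6) = 10 > 0 → local minimum

Critical points: x = -4 (local maximum); x = 6 (local minimum)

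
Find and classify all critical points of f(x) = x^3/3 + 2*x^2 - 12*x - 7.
f'(x) = x^2 + 4*x - 12

Solve f'(x) = 0:
  Factor: x^2 + 4*x - 12 = (x - 2)*(x + 6) = 0.
  ⇒ x = -6, 2

f''(x) = 2*x + 4
Second-derivative test at each critical point:
  f''(-6) = -8 < 0 → local maximum
  f''(2) = 8 > 0 → local minimum

Critical points: x = -6 (local maximum); x = 2 (local minimum)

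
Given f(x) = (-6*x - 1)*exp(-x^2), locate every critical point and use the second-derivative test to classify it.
f'(x) = 2*(x*(6*x + 1) - 3)*exp(-x^2)

Solve f'(x) = 0:
  f'(x) = (12*x^2 + 2*x - 6)·exp(-x^2) and exp(-x^2) > 0 for every x, so f'(x) = 0 ⇔ 12*x^2 + 2*x - 6 = 0.
  Factor: 12*x^2 + 2*x - 6 = 2*(6*x^2 + x - 3); 6*x^2 + x - 3 = 0 has no rational roots; quadratic formula: x = (-1 ± √73)/12.
  ⇒ x = -sqrt(73)/12 - 1/12 ≈ -0.7953, -1/12 + sqrt(73)/12 ≈ 0.6287

f''(x) = 2*(-12*x^3 - 2*x^2 + 18*x + 1)*exp(-x^2)
Second-derivative test at each critical point:
  f''(-0.7953) = -9.0777 < 0 → local maximum
  f''(0.6287) = 11.5093 > 0 → local minimum

Critical points: x = -sqrt(73)/12 - 1/12 ≈ -0.7953 (local maximum); x = -1/12 + sqrt(73)/12 ≈ 0.6287 (local minimum)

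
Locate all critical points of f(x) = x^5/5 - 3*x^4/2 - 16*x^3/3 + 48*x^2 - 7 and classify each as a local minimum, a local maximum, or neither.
f'(x) = x*(x^3 - 6*x^2 - 16*x + 96)

Solve f'(x) = 0:
  Factor: x^4 - 6*x^3 - 16*x^2 + 96*x = x*(x - 6)*(x - 4)*(x + 4) = 0.
  ⇒ x = -4, 0, 4, 6

f''(x) = 4*x^3 - 18*x^2 - 32*x + 96
Second-derivative test at each critical point:
  f''(-4) = -320 < 0 → local maximum
  f''(0) = 96 > 0 → local minimum
  f''(4) = -64 < 0 → local maximum
  f''(6) = 120 > 0 → local minimum

Critical points: x = -4 (local maximum); x = 0 (local minimum); x = 4 (local maximum); x = 6 (local minimum)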